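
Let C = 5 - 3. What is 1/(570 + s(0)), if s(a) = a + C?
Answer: 1/572 ≈ 0.0017483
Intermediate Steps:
C = 2
s(a) = 2 + a (s(a) = a + 2 = 2 + a)
1/(570 + s(0)) = 1/(570 + (2 + 0)) = 1/(570 + 2) = 1/572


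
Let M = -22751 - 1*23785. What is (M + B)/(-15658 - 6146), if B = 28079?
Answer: 18457/21804 ≈ 0.84650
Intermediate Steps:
M = -46536 (M = -22751 - 23785 = -46536)
(M + B)/(-15658 - 6146) = (-46536 + 28079)/(-15658 - 6146) = -18457/(-21804) = -18457*(-1/21804) = 18457/21804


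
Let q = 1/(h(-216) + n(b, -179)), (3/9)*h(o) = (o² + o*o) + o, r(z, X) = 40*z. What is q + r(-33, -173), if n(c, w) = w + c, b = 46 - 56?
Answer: -368410679/279099 ≈ -1320.0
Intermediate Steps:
b = -10
h(o) = 3*o + 6*o² (h(o) = 3*((o² + o*o) + o) = 3*((o² + o²) + o) = 3*(2*o² + o) = 3*(o + 2*o²) = 3*o + 6*o²)
n(c, w) = c + w
q = 1/279099 (q = 1/(3*(-216)*(1 + 2*(-216)) + (-10 - 179)) = 1/(3*(-216)*(1 - 432) - 189) = 1/(3*(-216)*(-431) - 189) = 1/(279288 - 189) = 1/279099 ≈ 3.5830e-6)
q + r(-33, -173) = 1/279099 + 40*(-33) = 1/279099 - 1320 = -368410679/279099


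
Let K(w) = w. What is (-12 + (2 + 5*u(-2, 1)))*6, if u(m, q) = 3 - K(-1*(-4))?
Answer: -90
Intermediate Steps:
u(m, q) = -1 (u(m, q) = 3 - (-1)*(-4) = 3 - 1*4 = 3 - 4 = -1)
(-12 + (2 + 5*u(-2, 1)))*6 = (-12 + (2 + 5*(-1)))*6 = (-12 + (2 - 5))*6 = (-12 - 3)*6 = -15*6 = -90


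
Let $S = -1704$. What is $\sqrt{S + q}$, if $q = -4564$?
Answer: $2 i \sqrt{1567} \approx 79.171 i$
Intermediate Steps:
$\sqrt{S + q} = \sqrt{-1704 - 4564} = \sqrt{-6268} = 2 i \sqrt{1567}$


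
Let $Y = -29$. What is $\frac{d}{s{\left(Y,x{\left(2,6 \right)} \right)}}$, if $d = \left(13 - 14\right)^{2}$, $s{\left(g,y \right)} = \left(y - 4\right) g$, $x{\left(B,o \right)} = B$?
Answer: $\frac{1}{58} \approx 0.017241$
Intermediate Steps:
$s{\left(g,y \right)} = g \left(-4 + y\right)$ ($s{\left(g,y \right)} = \left(-4 + y\right) g = g \left(-4 + y\right)$)
$d = 1$ ($d = \left(-1\right)^{2} = 1$)
$\frac{d}{s{\left(Y,x{\left(2,6 \right)} \right)}} = 1 \frac{1}{\left(-29\right) \left(-4 + 2\right)} = 1 \frac{1}{\left(-29\right) \left(-2\right)} = 1 \cdot \frac{1}{58} = \frac{1}{58}$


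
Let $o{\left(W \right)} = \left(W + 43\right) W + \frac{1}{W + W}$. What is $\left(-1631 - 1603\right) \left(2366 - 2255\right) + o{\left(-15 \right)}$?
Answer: $- \frac{10781821}{30} \approx -3.5939 \cdot 10^{5}$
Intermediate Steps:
$o{\left(W \right)} = \frac{1}{2 W} + W \left(43 + W\right)$ ($o{\left(W \right)} = \left(43 + W\right) W + \frac{1}{2 W} = W \left(43 + W\right) + \frac{1}{2 W} = \frac{1}{2 W} + W \left(43 + W\right)$)
$\left(-1631 - 1603\right) \left(2366 - 2255\right) + o{\left(-15 \right)} = \left(-1631 - 1603\right) \left(2366 - 2255\right) + \left(\left(-15\right)^{2} + \frac{1}{2 \left(-15\right)} + 43 \left(-15\right)\right) = \left(-3234\right) 111 + \left(225 + \frac{1}{2} \left(- \frac{1}{15}\right) - 645\right) = -358974 - \frac{12601}{30} = - \frac{10781821}{30}$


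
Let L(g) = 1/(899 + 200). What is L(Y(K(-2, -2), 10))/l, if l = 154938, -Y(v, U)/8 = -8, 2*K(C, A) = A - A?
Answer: 1/170276862 ≈ 5.8728e-9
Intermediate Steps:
K(C, A) = 0 (K(C, A) = (A - A)/2 = (½)*0 = 0)
Y(v, U) = 64 (Y(v, U) = -8*(-8) = 64)
L(g) = 1/1099
L(Y(K(-2, -2), 10))/l = (1/1099)/154938 = (1/1099)*(1/154938) = 1/170276862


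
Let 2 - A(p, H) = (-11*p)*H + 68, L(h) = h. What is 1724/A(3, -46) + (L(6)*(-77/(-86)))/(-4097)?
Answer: -76021177/69763716 ≈ -1.0897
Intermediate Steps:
A(p, H) = -66 + 11*H*p (A(p, H) = 2 - ((-11*p)*H + 68) = 2 - (-11*H*p + 68) = 2 - (68 - 11*H*p) = 2 + (-68 + 11*H*p) = -66 + 11*H*p)
1724/A(3, -46) + (L(6)*(-77/(-86)))/(-4097) = 1724/(-66 + 11*(-46)*3) + (6*(-77/(-86)))/(-4097) = 1724/(-66 - 1518) + (6*(-77*(-1/86)))*(-1/4097) = 1724/(-1584) + (6*(77/86))*(-1/4097) = 1724*(-1/1584) + (231/43)*(-1/4097) = -431/396 - 231/176171 = -76021177/69763716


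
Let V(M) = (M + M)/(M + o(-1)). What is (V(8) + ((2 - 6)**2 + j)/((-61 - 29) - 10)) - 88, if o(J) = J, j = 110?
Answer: -30441/350 ≈ -86.974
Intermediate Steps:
V(M) = 2*M/(-1 + M) (V(M) = (M + M)/(M - 1) = (2*M)/(-1 + M) = 2*M/(-1 + M))
(V(8) + ((2 - 6)**2 + j)/((-61 - 29) - 10)) - 88 = (2*8/(-1 + 8) + ((2 - 6)**2 + 110)/((-61 - 29) - 10)) - 88 = (2*8/7 + ((-4)**2 + 110)/(-90 - 10)) - 88 = (2*8*(1/7) + (16 + 110)/(-100)) - 88 = (16/7 + 126*(-1/100)) - 88 = (16/7 - 63/50) - 88 = 359/350 - 88 = -30441/350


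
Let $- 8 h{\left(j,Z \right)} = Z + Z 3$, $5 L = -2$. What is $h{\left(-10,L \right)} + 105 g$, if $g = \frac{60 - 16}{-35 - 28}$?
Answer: $- \frac{1097}{15} \approx -73.133$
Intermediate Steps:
$L = - \frac{2}{5}$ ($L = \frac{1}{5} \left(-2\right) = - \frac{2}{5} \approx -0.4$)
$g = - \frac{44}{63}$ ($g = \frac{44}{-63} = 44 \left(- \frac{1}{63}\right) = - \frac{44}{63} \approx -0.69841$)
$h{\left(j,Z \right)} = - \frac{Z}{2}$ ($h{\left(j,Z \right)} = - \frac{Z + Z 3}{8} = - \frac{Z + 3 Z}{8} = - \frac{4 Z}{8} = - \frac{Z}{2}$)
$h{\left(-10,L \right)} + 105 g = \left(- \frac{1}{2}\right) \left(- \frac{2}{5}\right) + 105 \left(- \frac{44}{63}\right) = \frac{1}{5} - \frac{220}{3} = - \frac{1097}{15}$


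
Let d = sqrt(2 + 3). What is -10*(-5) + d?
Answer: 50 + sqrt(5) ≈ 52.236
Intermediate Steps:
d = sqrt(5) ≈ 2.2361
-10*(-5) + d = -10*(-5) + sqrt(5) = 50 + sqrt(5)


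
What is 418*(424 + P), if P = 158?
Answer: 243276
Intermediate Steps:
418*(424 + P) = 418*(424 + 158) = 418*582 = 243276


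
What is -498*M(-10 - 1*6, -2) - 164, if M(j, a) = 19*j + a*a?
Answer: 149236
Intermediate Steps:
M(j, a) = a² + 19*j (M(j, a) = 19*j + a² = a² + 19*j)
-498*M(-10 - 1*6, -2) - 164 = -498*((-2)² + 19*(-10 - 1*6)) - 164 = -498*(4 + 19*(-10 - 6)) - 164 = -498*(4 + 19*(-16)) - 164 = -498*(4 - 304) - 164 = -498*(-300) - 164 = 149400 - 164 = 149236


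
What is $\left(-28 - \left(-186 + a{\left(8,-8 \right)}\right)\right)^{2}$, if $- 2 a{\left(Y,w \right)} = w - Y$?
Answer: $22500$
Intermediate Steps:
$a{\left(Y,w \right)} = \frac{Y}{2} - \frac{w}{2}$ ($a{\left(Y,w \right)} = - \frac{w - Y}{2} = \frac{Y}{2} - \frac{w}{2}$)
$\left(-28 - \left(-186 + a{\left(8,-8 \right)}\right)\right)^{2} = \left(-28 - \left(-186 + 4 + 4\right)\right)^{2} = \left(-28 + \left(186 - \left(4 + 4\right)\right)\right)^{2} = \left(-28 + \left(186 - 8\right)\right)^{2} = \left(-28 + 178\right)^{2} = 150^{2} = 22500$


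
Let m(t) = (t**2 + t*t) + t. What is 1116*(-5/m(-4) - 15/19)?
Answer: -143685/133 ≈ -1080.3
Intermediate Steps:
m(t) = t + 2*t**2 (m(t) = (t**2 + t**2) + t = 2*t**2 + t = t + 2*t**2)
1116*(-5/m(-4) - 15/19) = 1116*(-5*(-1/(4*(1 + 2*(-4)))) - 15/19) = 1116*(-5*(-1/(4*(1 - 8))) - 15*1/19) = 1116*(-5/((-4*(-7))) - 15/19) = 1116*(-5/28 - 15/19) = 1116*(-515/532) = -143685/133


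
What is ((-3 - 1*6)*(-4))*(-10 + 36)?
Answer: 936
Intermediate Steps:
((-3 - 1*6)*(-4))*(-10 + 36) = ((-3 - 6)*(-4))*26 = -9*(-4)*26 = 36*26 = 936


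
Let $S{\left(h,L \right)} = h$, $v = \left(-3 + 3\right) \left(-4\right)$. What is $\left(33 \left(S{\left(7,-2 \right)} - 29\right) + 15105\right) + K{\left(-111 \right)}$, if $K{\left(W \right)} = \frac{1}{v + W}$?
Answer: $\frac{1596068}{111} \approx 14379.0$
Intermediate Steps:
$v = 0$ ($v = 0 \left(-4\right) = 0$)
$K{\left(W \right)} = \frac{1}{W}$ ($K{\left(W \right)} = \frac{1}{0 + W} = \frac{1}{W}$)
$\left(33 \left(S{\left(7,-2 \right)} - 29\right) + 15105\right) + K{\left(-111 \right)} = \left(33 \left(7 - 29\right) + 15105\right) + \frac{1}{-111} = \left(33 \left(-22\right) + 15105\right) - \frac{1}{111} = \left(-726 + 15105\right) - \frac{1}{111} = 14379 - \frac{1}{111} = \frac{1596068}{111}$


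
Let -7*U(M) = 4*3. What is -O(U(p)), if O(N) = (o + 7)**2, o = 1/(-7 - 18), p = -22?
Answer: -30276/625 ≈ -48.442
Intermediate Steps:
o = -1/25 (o = 1/(-25) = -1/25 ≈ -0.040000)
U(M) = -12/7 (U(M) = -4*3/7 = -1/7*12 = -12/7)
O(N) = 30276/625 (O(N) = (-1/25 + 7)**2 = (174/25)**2 = 30276/625)
-O(U(p)) = -1*30276/625 = -30276/625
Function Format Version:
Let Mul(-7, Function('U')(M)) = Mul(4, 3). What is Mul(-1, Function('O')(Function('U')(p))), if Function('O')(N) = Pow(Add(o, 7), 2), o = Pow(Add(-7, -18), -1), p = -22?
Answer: Rational(-30276, 625) ≈ -48.442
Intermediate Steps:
o = Rational(-1, 25) (o = Pow(-25, -1) = Rational(-1, 25) ≈ -0.040000)
Function('U')(M) = Rational(-12, 7) (Function('U')(M) = Mul(Rational(-1, 7), Mul(4, 3)) = Mul(Rational(-1, 7), 12) = Rational(-12, 7))
Function('O')(N) = Rational(30276, 625) (Function('O')(N) = Pow(Add(Rational(-1, 25), 7), 2) = Pow(Rational(174, 25), 2) = Rational(30276, 625))
Mul(-1, Function('O')(Function('U')(p))) = Mul(-1, Rational(30276, 625)) = Rational(-30276, 625)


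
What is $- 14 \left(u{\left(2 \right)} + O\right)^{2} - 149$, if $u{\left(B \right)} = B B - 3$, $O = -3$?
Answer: $-205$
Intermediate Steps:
$u{\left(B \right)} = -3 + B^{2}$ ($u{\left(B \right)} = B^{2} - 3 = -3 + B^{2}$)
$- 14 \left(u{\left(2 \right)} + O\right)^{2} - 149 = - 14 \left(\left(-3 + 2^{2}\right) - 3\right)^{2} - 149 = - 14 \left(\left(-3 + 4\right) - 3\right)^{2} - 149 = - 14 \left(1 - 3\right)^{2} - 149 = - 14 \left(-2\right)^{2} - 149 = \left(-14\right) 4 - 149 = -56 - 149 = -205$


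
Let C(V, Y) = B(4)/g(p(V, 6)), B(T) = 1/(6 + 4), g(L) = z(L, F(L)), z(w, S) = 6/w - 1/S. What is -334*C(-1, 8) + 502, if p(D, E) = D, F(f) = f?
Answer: 12717/25 ≈ 508.68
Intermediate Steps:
z(w, S) = -1/S + 6/w
g(L) = 5/L (g(L) = -1/L + 6/L = 5/L)
B(T) = ⅒ (B(T) = 1/10 = ⅒)
C(V, Y) = V/50 (C(V, Y) = 1/(10*((5/V))) = (V/5)/10 = V/50)
-334*C(-1, 8) + 502 = -167*(-1)/25 + 502 = -334*(-1/50) + 502 = 167/25 + 502 = 12717/25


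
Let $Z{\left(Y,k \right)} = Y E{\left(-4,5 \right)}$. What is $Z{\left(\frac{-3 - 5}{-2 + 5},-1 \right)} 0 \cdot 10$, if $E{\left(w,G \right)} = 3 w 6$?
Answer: $0$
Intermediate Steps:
$E{\left(w,G \right)} = 18 w$
$Z{\left(Y,k \right)} = - 72 Y$ ($Z{\left(Y,k \right)} = Y 18 \left(-4\right) = Y \left(-72\right) = - 72 Y$)
$Z{\left(\frac{-3 - 5}{-2 + 5},-1 \right)} 0 \cdot 10 = - 72 \frac{-3 - 5}{-2 + 5} \cdot 0 \cdot 10 = - 72 \left(- \frac{8}{3}\right) 0 \cdot 10 = - 72 \left(\left(-8\right) \frac{1}{3}\right) 0 \cdot 10 = \left(-72\right) \left(- \frac{8}{3}\right) 0 \cdot 10 = 192 \cdot 0 \cdot 10 = 0 \cdot 10 = 0$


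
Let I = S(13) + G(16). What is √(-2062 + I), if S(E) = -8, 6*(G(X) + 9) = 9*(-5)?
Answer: I*√8346/2 ≈ 45.678*I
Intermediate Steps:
G(X) = -33/2 (G(X) = -9 + (9*(-5))/6 = -9 + (⅙)*(-45) = -9 - 15/2 = -33/2)
I = -49/2 (I = -8 - 33/2 = -49/2 ≈ -24.500)
√(-2062 + I) = √(-2062 - 49/2) = √(-4173/2) = I*√8346/2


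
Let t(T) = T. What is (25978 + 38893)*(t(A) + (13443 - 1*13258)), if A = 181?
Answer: 23742786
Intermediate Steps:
(25978 + 38893)*(t(A) + (13443 - 1*13258)) = (25978 + 38893)*(181 + (13443 - 1*13258)) = 64871*(181 + (13443 - 13258)) = 64871*(181 + 185) = 64871*366 = 23742786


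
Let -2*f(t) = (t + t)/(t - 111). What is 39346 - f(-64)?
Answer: 6885614/175 ≈ 39346.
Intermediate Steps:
f(t) = -t/(-111 + t) (f(t) = -(t + t)/(2*(t - 111)) = -2*t/(2*(-111 + t)) = -t/(-111 + t))
39346 - f(-64) = 39346 - (-1)*(-64)/(-111 - 64) = 39346 - (-1)*(-64)/(-175) = 39346 - (-1)*(-64)*(-1)/175 = 39346 - 1*(-64/175) = 39346 + 64/175 = 6885614/175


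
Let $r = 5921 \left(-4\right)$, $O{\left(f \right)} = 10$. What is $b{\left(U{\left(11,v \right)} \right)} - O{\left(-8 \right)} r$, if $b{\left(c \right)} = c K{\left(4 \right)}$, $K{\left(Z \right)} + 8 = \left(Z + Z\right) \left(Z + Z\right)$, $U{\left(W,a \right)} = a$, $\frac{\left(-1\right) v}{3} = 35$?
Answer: $230960$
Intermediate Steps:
$v = -105$ ($v = \left(-3\right) 35 = -105$)
$K{\left(Z \right)} = -8 + 4 Z^{2}$ ($K{\left(Z \right)} = -8 + \left(Z + Z\right) \left(Z + Z\right) = -8 + 2 Z 2 Z = -8 + 4 Z^{2}$)
$r = -23684$
$b{\left(c \right)} = 56 c$ ($b{\left(c \right)} = c \left(-8 + 4 \cdot 4^{2}\right) = c \left(-8 + 4 \cdot 16\right) = c \left(-8 + 64\right) = c 56 = 56 c$)
$b{\left(U{\left(11,v \right)} \right)} - O{\left(-8 \right)} r = 56 \left(-105\right) - 10 \left(-23684\right) = -5880 - -236840 = -5880 + 236840 = 230960$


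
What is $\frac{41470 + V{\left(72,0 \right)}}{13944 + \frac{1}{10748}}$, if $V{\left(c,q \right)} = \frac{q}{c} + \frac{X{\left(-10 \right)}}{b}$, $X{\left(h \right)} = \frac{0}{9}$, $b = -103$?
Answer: $\frac{445719560}{149870113} \approx 2.974$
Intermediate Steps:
$X{\left(h \right)} = 0$ ($X{\left(h \right)} = 0 \cdot \frac{1}{9} = 0$)
$V{\left(c,q \right)} = \frac{q}{c}$ ($V{\left(c,q \right)} = \frac{q}{c} + \frac{0}{-103} = \frac{q}{c} + 0 \left(- \frac{1}{103}\right) = \frac{q}{c} + 0 = \frac{q}{c}$)
$\frac{41470 + V{\left(72,0 \right)}}{13944 + \frac{1}{10748}} = \frac{41470 + \frac{0}{72}}{13944 + \frac{1}{10748}} = \frac{41470 + 0 \cdot \frac{1}{72}}{13944 + \frac{1}{10748}} = \frac{41470 + 0}{\frac{149870113}{10748}} = 41470 \cdot \frac{10748}{149870113} = \frac{445719560}{149870113}$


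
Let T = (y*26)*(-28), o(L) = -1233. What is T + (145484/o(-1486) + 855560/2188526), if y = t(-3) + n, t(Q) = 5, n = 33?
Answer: -37483666087808/1349226279 ≈ -27782.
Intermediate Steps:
y = 38 (y = 5 + 33 = 38)
T = -27664 (T = (38*26)*(-28) = 988*(-28) = -27664)
T + (145484/o(-1486) + 855560/2188526) = -27664 + (145484/(-1233) + 855560/2188526) = -27664 + (145484*(-1/1233) + 855560*(1/2188526)) = -27664 + (-145484/1233 + 427780/1094263) = -27664 - 158670305552/1349226279 = -37483666087808/1349226279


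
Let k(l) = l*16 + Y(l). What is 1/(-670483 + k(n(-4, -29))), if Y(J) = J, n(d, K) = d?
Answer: -1/670551 ≈ -1.4913e-6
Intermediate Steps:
k(l) = 17*l (k(l) = l*16 + l = 16*l + l = 17*l)
1/(-670483 + k(n(-4, -29))) = 1/(-670483 + 17*(-4)) = 1/(-670483 - 68) = 1/(-670551) = -1/670551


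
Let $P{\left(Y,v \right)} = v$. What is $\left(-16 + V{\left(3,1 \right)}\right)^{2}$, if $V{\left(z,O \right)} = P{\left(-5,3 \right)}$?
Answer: $169$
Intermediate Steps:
$V{\left(z,O \right)} = 3$
$\left(-16 + V{\left(3,1 \right)}\right)^{2} = \left(-16 + 3\right)^{2} = \left(-13\right)^{2} = 169$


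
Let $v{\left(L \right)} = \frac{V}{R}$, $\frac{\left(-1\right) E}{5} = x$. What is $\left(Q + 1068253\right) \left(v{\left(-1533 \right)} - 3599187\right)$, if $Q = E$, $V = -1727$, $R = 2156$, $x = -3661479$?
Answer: $- \frac{3417093200004808}{49} \approx -6.9737 \cdot 10^{13}$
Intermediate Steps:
$E = 18307395$ ($E = \left(-5\right) \left(-3661479\right) = 18307395$)
$Q = 18307395$
$v{\left(L \right)} = - \frac{157}{196}$ ($v{\left(L \right)} = - \frac{1727}{2156} = \left(-1727\right) \frac{1}{2156} = - \frac{157}{196}$)
$\left(Q + 1068253\right) \left(v{\left(-1533 \right)} - 3599187\right) = \left(18307395 + 1068253\right) \left(- \frac{157}{196} - 3599187\right) = 19375648 \left(- \frac{705440809}{196}\right) = - \frac{3417093200004808}{49}$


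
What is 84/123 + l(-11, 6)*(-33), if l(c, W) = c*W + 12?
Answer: 73090/41 ≈ 1782.7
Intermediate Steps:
l(c, W) = 12 + W*c (l(c, W) = W*c + 12 = 12 + W*c)
84/123 + l(-11, 6)*(-33) = 84/123 + (12 + 6*(-11))*(-33) = 84*(1/123) + (12 - 66)*(-33) = 28/41 - 54*(-33) = 28/41 + 1782 = 73090/41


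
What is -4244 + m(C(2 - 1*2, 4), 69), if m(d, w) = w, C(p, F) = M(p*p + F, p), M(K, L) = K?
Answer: -4175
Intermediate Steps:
C(p, F) = F + p² (C(p, F) = p*p + F = p² + F = F + p²)
-4244 + m(C(2 - 1*2, 4), 69) = -4244 + 69 = -4175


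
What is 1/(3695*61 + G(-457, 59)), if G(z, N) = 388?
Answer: 1/225783 ≈ 4.4290e-6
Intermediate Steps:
1/(3695*61 + G(-457, 59)) = 1/(3695*61 + 388) = 1/(225395 + 388) = 1/225783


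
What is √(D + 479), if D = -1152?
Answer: I*√673 ≈ 25.942*I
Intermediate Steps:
√(D + 479) = √(-1152 + 479) = √(-673) = I*√673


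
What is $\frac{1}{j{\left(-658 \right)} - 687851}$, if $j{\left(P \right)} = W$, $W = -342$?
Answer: $- \frac{1}{688193} \approx -1.4531 \cdot 10^{-6}$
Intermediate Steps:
$j{\left(P \right)} = -342$
$\frac{1}{j{\left(-658 \right)} - 687851} = \frac{1}{-342 - 687851} = \frac{1}{-688193} = - \frac{1}{688193}$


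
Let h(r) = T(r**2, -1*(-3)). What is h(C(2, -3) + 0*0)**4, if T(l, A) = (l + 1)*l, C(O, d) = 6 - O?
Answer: 5473632256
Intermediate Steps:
T(l, A) = l*(1 + l) (T(l, A) = (1 + l)*l = l*(1 + l))
h(r) = r**2*(1 + r**2)
h(C(2, -3) + 0*0)**4 = (((6 - 1*2) + 0*0)**2 + ((6 - 1*2) + 0*0)**4)**4 = (((6 - 2) + 0)**2 + ((6 - 2) + 0)**4)**4 = ((4 + 0)**2 + (4 + 0)**4)**4 = (4**2 + 4**4)**4 = (16 + 256)**4 = 272**4 = 5473632256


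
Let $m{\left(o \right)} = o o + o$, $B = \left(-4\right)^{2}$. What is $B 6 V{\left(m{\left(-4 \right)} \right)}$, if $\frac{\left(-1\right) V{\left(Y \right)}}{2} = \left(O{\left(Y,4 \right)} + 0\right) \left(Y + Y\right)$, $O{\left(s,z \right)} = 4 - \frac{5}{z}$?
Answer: $-12672$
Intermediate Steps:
$B = 16$
$m{\left(o \right)} = o + o^{2}$ ($m{\left(o \right)} = o^{2} + o = o + o^{2}$)
$V{\left(Y \right)} = - 11 Y$ ($V{\left(Y \right)} = - 2 \left(\left(4 - \frac{5}{4}\right) + 0\right) \left(Y + Y\right) = - 2 \left(\left(4 - \frac{5}{4}\right) + 0\right) 2 Y = - 2 \left(\frac{11}{4} + 0\right) 2 Y = - 2 \frac{11 \cdot 2 Y}{4} = - 2 \frac{11 Y}{2} = - 11 Y$)
$B 6 V{\left(m{\left(-4 \right)} \right)} = 16 \cdot 6 \left(- 11 \left(- 4 \left(1 - 4\right)\right)\right) = 96 \left(- 11 \left(\left(-4\right) \left(-3\right)\right)\right) = 96 \left(\left(-11\right) 12\right) = 96 \left(-132\right) = -12672$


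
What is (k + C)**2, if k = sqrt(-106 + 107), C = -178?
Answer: 31329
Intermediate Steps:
k = 1 (k = sqrt(1) = 1)
(k + C)**2 = (1 - 178)**2 = (-177)**2 = 31329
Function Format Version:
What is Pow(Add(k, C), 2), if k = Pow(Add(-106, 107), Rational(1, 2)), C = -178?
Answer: 31329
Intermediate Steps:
k = 1 (k = Pow(1, Rational(1, 2)) = 1)
Pow(Add(k, C), 2) = Pow(Add(1, -178), 2) = Pow(-177, 2) = 31329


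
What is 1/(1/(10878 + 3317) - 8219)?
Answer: -14195/116668704 ≈ -0.00012167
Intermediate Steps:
1/(1/(10878 + 3317) - 8219) = 1/(1/14195 - 8219) = 1/(-116668704/14195) = -14195/116668704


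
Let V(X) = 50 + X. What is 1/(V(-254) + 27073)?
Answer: 1/26869 ≈ 3.7218e-5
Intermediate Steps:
1/(V(-254) + 27073) = 1/((50 - 254) + 27073) = 1/(-204 + 27073) = 1/26869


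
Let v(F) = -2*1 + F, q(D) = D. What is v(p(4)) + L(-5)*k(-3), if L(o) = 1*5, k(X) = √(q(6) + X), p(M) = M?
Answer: 2 + 5*√3 ≈ 10.660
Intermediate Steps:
v(F) = -2 + F
k(X) = √(6 + X)
L(o) = 5
v(p(4)) + L(-5)*k(-3) = (-2 + 4) + 5*√(6 - 3) = 2 + 5*√3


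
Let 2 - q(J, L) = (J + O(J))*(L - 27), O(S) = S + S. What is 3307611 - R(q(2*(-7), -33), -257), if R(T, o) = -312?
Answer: 3307923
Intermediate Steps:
O(S) = 2*S
q(J, L) = 2 - 3*J*(-27 + L) (q(J, L) = 2 - (J + 2*J)*(L - 27) = 2 - 3*J*(-27 + L))
3307611 - R(q(2*(-7), -33), -257) = 3307611 - 1*(-312) = 3307611 + 312 = 3307923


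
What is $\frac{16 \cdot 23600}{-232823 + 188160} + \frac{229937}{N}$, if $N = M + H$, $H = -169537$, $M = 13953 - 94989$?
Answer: $- \frac{1777729509}{189683761} \approx -9.3721$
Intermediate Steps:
$M = -81036$
$N = -250573$ ($N = -81036 - 169537 = -250573$)
$\frac{16 \cdot 23600}{-232823 + 188160} + \frac{229937}{N} = \frac{16 \cdot 23600}{-232823 + 188160} + \frac{229937}{-250573} = \frac{377600}{-44663} + 229937 \left(- \frac{1}{250573}\right) = 377600 \left(- \frac{1}{44663}\right) - \frac{229937}{250573} = - \frac{6400}{757} - \frac{229937}{250573} = - \frac{1777729509}{189683761}$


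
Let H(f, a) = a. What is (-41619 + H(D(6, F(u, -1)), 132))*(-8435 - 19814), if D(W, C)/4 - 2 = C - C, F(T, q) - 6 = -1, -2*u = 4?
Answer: 1171966263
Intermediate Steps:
u = -2 (u = -½*4 = -2)
F(T, q) = 5 (F(T, q) = 6 - 1 = 5)
D(W, C) = 8 (D(W, C) = 8 + 4*(C - C) = 8 + 4*0 = 8 + 0 = 8)
(-41619 + H(D(6, F(u, -1)), 132))*(-8435 - 19814) = (-41619 + 132)*(-8435 - 19814) = -41487*(-28249) = 1171966263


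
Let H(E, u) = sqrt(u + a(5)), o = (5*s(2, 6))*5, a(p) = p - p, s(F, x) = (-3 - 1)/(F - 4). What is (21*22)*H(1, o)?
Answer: 2310*sqrt(2) ≈ 3266.8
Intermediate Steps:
s(F, x) = -4/(-4 + F)
a(p) = 0
o = 50 (o = (5*(-4/(-4 + 2)))*5 = (5*(-4/(-2)))*5 = (5*(-4*(-1/2)))*5 = (5*2)*5 = 10*5 = 50)
H(E, u) = sqrt(u) (H(E, u) = sqrt(u + 0) = sqrt(u))
(21*22)*H(1, o) = (21*22)*sqrt(50) = 462*(5*sqrt(2)) = 2310*sqrt(2)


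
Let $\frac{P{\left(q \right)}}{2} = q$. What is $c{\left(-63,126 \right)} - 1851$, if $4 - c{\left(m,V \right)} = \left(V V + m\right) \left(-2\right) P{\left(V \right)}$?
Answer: $7967905$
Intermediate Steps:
$P{\left(q \right)} = 2 q$
$c{\left(m,V \right)} = 4 - 2 V \left(- 2 m - 2 V^{2}\right)$ ($c{\left(m,V \right)} = 4 - \left(V V + m\right) \left(-2\right) 2 V = 4 - \left(V^{2} + m\right) \left(-2\right) 2 V = 4 - \left(m + V^{2}\right) \left(-2\right) 2 V = 4 - \left(- 2 m - 2 V^{2}\right) 2 V = 4 - 2 V \left(- 2 m - 2 V^{2}\right)$)
$c{\left(-63,126 \right)} - 1851 = \left(4 + 4 \cdot 126^{3} + 4 \cdot 126 \left(-63\right)\right) - 1851 = \left(4 + 4 \cdot 2000376 - 31752\right) - 1851 = \left(4 + 8001504 - 31752\right) - 1851 = 7969756 - 1851 = 7967905$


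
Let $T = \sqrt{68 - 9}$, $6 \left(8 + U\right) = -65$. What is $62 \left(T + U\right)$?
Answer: $- \frac{3503}{3} + 62 \sqrt{59} \approx -691.44$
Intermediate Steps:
$U = - \frac{113}{6}$ ($U = -8 + \frac{1}{6} \left(-65\right) = -8 - \frac{65}{6} = - \frac{113}{6} \approx -18.833$)
$T = \sqrt{59} \approx 7.6811$
$62 \left(T + U\right) = 62 \left(\sqrt{59} - \frac{113}{6}\right) = 62 \left(- \frac{113}{6} + \sqrt{59}\right) = - \frac{3503}{3} + 62 \sqrt{59}$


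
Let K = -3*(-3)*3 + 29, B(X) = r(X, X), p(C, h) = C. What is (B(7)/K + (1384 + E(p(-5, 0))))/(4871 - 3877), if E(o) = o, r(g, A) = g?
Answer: 11033/7952 ≈ 1.3874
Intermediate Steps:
B(X) = X
K = 56 (K = 9*3 + 29 = 27 + 29 = 56)
(B(7)/K + (1384 + E(p(-5, 0))))/(4871 - 3877) = (7/56 + (1384 - 5))/(4871 - 3877) = (7*(1/56) + 1379)/994 = (⅛ + 1379)*(1/994) = (11033/8)*(1/994) = 11033/7952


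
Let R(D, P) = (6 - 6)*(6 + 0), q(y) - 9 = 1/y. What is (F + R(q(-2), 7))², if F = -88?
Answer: 7744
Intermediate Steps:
q(y) = 9 + 1/y
R(D, P) = 0 (R(D, P) = 0*6 = 0)
(F + R(q(-2), 7))² = (-88 + 0)² = (-88)² = 7744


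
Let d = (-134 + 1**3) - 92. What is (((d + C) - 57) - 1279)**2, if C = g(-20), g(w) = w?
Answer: 2499561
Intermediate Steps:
C = -20
d = -225 (d = (-134 + 1) - 92 = -133 - 92 = -225)
(((d + C) - 57) - 1279)**2 = (((-225 - 20) - 57) - 1279)**2 = ((-245 - 57) - 1279)**2 = (-302 - 1279)**2 = (-1581)**2 = 2499561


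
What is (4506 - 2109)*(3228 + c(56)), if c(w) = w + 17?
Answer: 7912497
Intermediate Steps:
c(w) = 17 + w
(4506 - 2109)*(3228 + c(56)) = (4506 - 2109)*(3228 + (17 + 56)) = 2397*(3228 + 73) = 2397*3301 = 7912497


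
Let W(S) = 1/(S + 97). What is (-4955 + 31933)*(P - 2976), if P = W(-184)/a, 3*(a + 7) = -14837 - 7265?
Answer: -51509186882398/641567 ≈ -8.0286e+7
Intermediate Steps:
a = -22123/3 (a = -7 + (-14837 - 7265)/3 = -7 + (⅓)*(-22102) = -7 - 22102/3 = -22123/3 ≈ -7374.3)
W(S) = 1/(97 + S)
P = 1/641567 (P = 1/((97 - 184)*(-22123/3)) = -3/22123/(-87) = -1/87*(-3/22123) = 1/641567 ≈ 1.5587e-6)
(-4955 + 31933)*(P - 2976) = (-4955 + 31933)*(1/641567 - 2976) = 26978*(-1909303391/641567) = -51509186882398/641567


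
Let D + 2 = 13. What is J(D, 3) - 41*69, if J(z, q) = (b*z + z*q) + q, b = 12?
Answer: -2661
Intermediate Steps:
D = 11 (D = -2 + 13 = 11)
J(z, q) = q + 12*z + q*z (J(z, q) = (12*z + z*q) + q = (12*z + q*z) + q = q + 12*z + q*z)
J(D, 3) - 41*69 = (3 + 12*11 + 3*11) - 41*69 = (3 + 132 + 33) - 2829 = 168 - 2829 = -2661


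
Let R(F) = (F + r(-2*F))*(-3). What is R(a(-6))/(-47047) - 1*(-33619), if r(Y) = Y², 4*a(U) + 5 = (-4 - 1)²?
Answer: 225953344/6721 ≈ 33619.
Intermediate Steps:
a(U) = 5 (a(U) = -5/4 + (-4 - 1)²/4 = -5/4 + (¼)*(-5)² = -5/4 + (¼)*25 = -5/4 + 25/4 = 5)
R(F) = -12*F² - 3*F (R(F) = (F + (-2*F)²)*(-3) = (F + 4*F²)*(-3) = -12*F² - 3*F)
R(a(-6))/(-47047) - 1*(-33619) = (3*5*(-1 - 4*5))/(-47047) - 1*(-33619) = (3*5*(-1 - 20))*(-1/47047) + 33619 = (3*5*(-21))*(-1/47047) + 33619 = -315*(-1/47047) + 33619 = 45/6721 + 33619 = 225953344/6721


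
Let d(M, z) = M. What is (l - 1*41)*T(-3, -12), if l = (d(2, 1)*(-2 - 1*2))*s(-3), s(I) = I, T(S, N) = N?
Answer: 204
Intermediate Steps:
l = 24 (l = (2*(-2 - 1*2))*(-3) = (2*(-2 - 2))*(-3) = (2*(-4))*(-3) = -8*(-3) = 24)
(l - 1*41)*T(-3, -12) = (24 - 1*41)*(-12) = (24 - 41)*(-12) = -17*(-12) = 204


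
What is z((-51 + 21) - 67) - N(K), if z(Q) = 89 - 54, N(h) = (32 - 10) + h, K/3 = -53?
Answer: 172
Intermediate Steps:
K = -159 (K = 3*(-53) = -159)
N(h) = 22 + h
z(Q) = 35
z((-51 + 21) - 67) - N(K) = 35 - (22 - 159) = 35 - 1*(-137) = 35 + 137 = 172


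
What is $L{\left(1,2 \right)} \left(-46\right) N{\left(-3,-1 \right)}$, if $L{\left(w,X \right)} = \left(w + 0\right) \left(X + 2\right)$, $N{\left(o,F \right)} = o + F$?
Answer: $736$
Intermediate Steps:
$N{\left(o,F \right)} = F + o$
$L{\left(w,X \right)} = w \left(2 + X\right)$
$L{\left(1,2 \right)} \left(-46\right) N{\left(-3,-1 \right)} = 1 \left(2 + 2\right) \left(-46\right) \left(-1 - 3\right) = 1 \cdot 4 \left(-46\right) \left(-4\right) = 4 \left(-46\right) \left(-4\right) = \left(-184\right) \left(-4\right) = 736$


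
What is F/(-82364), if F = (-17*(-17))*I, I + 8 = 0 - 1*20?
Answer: 2023/20591 ≈ 0.098247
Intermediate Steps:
I = -28 (I = -8 + (0 - 1*20) = -8 + (0 - 20) = -8 - 20 = -28)
F = -8092 (F = -17*(-17)*(-28) = 289*(-28) = -8092)
F/(-82364) = -8092/(-82364) = -8092*(-1/82364) = 2023/20591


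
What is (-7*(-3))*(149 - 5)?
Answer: 3024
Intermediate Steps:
(-7*(-3))*(149 - 5) = 21*144 = 3024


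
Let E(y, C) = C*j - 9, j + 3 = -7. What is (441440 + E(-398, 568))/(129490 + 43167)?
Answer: 435751/172657 ≈ 2.5238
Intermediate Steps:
j = -10 (j = -3 - 7 = -10)
E(y, C) = -9 - 10*C (E(y, C) = C*(-10) - 9 = -10*C - 9 = -9 - 10*C)
(441440 + E(-398, 568))/(129490 + 43167) = (441440 + (-9 - 10*568))/(129490 + 43167) = (441440 + (-9 - 5680))/172657 = (441440 - 5689)*(1/172657) = 435751*(1/172657) = 435751/172657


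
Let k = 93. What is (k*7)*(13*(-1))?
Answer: -8463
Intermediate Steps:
(k*7)*(13*(-1)) = (93*7)*(13*(-1)) = 651*(-13) = -8463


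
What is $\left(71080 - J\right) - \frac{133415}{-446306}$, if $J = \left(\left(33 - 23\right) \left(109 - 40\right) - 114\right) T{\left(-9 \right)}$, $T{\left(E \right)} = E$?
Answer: $\frac{34037214199}{446306} \approx 76264.0$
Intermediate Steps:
$J = -5184$ ($J = \left(\left(33 - 23\right) \left(109 - 40\right) - 114\right) \left(-9\right) = \left(\left(33 - 23\right) 69 - 114\right) \left(-9\right) = \left(10 \cdot 69 - 114\right) \left(-9\right) = \left(690 - 114\right) \left(-9\right) = 576 \left(-9\right) = -5184$)
$\left(71080 - J\right) - \frac{133415}{-446306} = \left(71080 - -5184\right) - \frac{133415}{-446306} = \left(71080 + 5184\right) - - \frac{133415}{446306} = 76264 + \frac{133415}{446306} = \frac{34037214199}{446306}$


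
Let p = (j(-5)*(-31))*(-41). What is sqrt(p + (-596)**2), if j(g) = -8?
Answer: 2*sqrt(86262) ≈ 587.41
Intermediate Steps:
p = -10168 (p = -8*(-31)*(-41) = 248*(-41) = -10168)
sqrt(p + (-596)**2) = sqrt(-10168 + (-596)**2) = sqrt(-10168 + 355216) = sqrt(345048) = 2*sqrt(86262)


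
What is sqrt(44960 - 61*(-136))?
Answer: 2*sqrt(13314) ≈ 230.77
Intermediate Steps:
sqrt(44960 - 61*(-136)) = sqrt(44960 + 8296) = sqrt(53256) = 2*sqrt(13314)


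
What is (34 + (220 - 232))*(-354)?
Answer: -7788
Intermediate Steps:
(34 + (220 - 232))*(-354) = (34 - 12)*(-354) = 22*(-354) = -7788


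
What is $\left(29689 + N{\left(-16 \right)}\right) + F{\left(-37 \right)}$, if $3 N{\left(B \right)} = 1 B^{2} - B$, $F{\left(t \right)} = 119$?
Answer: $\frac{89696}{3} \approx 29899.0$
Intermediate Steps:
$N{\left(B \right)} = - \frac{B}{3} + \frac{B^{2}}{3}$ ($N{\left(B \right)} = \frac{1 B^{2} - B}{3} = \frac{B^{2} - B}{3} = - \frac{B}{3} + \frac{B^{2}}{3}$)
$\left(29689 + N{\left(-16 \right)}\right) + F{\left(-37 \right)} = \left(29689 + \frac{1}{3} \left(-16\right) \left(-1 - 16\right)\right) + 119 = \left(29689 + \frac{1}{3} \left(-16\right) \left(-17\right)\right) + 119 = \left(29689 + \frac{272}{3}\right) + 119 = \frac{89339}{3} + 119 = \frac{89696}{3}$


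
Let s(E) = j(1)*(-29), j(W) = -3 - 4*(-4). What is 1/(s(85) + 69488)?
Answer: 1/69111 ≈ 1.4469e-5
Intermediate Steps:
j(W) = 13 (j(W) = -3 + 16 = 13)
s(E) = -377 (s(E) = 13*(-29) = -377)
1/(s(85) + 69488) = 1/(-377 + 69488) = 1/69111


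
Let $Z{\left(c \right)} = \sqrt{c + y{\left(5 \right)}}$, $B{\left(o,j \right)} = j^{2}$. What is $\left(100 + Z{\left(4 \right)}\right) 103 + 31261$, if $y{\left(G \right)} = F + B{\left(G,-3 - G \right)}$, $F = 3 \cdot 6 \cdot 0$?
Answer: $41561 + 206 \sqrt{17} \approx 42410.0$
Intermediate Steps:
$F = 0$ ($F = 18 \cdot 0 = 0$)
$y{\left(G \right)} = \left(-3 - G\right)^{2}$ ($y{\left(G \right)} = 0 + \left(-3 - G\right)^{2} = \left(-3 - G\right)^{2}$)
$Z{\left(c \right)} = \sqrt{64 + c}$ ($Z{\left(c \right)} = \sqrt{c + \left(3 + 5\right)^{2}} = \sqrt{c + 8^{2}} = \sqrt{c + 64} = \sqrt{64 + c}$)
$\left(100 + Z{\left(4 \right)}\right) 103 + 31261 = \left(100 + \sqrt{64 + 4}\right) 103 + 31261 = \left(100 + \sqrt{68}\right) 103 + 31261 = \left(100 + 2 \sqrt{17}\right) 103 + 31261 = \left(10300 + 206 \sqrt{17}\right) + 31261 = 41561 + 206 \sqrt{17}$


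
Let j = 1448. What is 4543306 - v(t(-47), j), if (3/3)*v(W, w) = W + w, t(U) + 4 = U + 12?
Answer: 4541897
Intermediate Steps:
t(U) = 8 + U (t(U) = -4 + (U + 12) = -4 + (12 + U) = 8 + U)
v(W, w) = W + w
4543306 - v(t(-47), j) = 4543306 - ((8 - 47) + 1448) = 4543306 - (-39 + 1448) = 4543306 - 1*1409 = 4543306 - 1409 = 4541897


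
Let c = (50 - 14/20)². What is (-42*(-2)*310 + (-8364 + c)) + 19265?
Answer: 3937149/100 ≈ 39372.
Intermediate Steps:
c = 243049/100 (c = (50 - 14*1/20)² = (50 - 7/10)² = (493/10)² = 243049/100 ≈ 2430.5)
(-42*(-2)*310 + (-8364 + c)) + 19265 = (-42*(-2)*310 + (-8364 + 243049/100)) + 19265 = (84*310 - 593351/100) + 19265 = (26040 - 593351/100) + 19265 = 2010649/100 + 19265 = 3937149/100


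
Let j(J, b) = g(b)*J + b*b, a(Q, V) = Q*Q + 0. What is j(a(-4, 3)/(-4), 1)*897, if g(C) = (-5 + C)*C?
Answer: 15249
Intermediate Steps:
a(Q, V) = Q**2 (a(Q, V) = Q**2 + 0 = Q**2)
g(C) = C*(-5 + C)
j(J, b) = b**2 + J*b*(-5 + b) (j(J, b) = (b*(-5 + b))*J + b*b = J*b*(-5 + b) + b**2 = b**2 + J*b*(-5 + b))
j(a(-4, 3)/(-4), 1)*897 = (1*(1 + ((-4)**2/(-4))*(-5 + 1)))*897 = (1*(1 + (16*(-1/4))*(-4)))*897 = (1*(1 - 4*(-4)))*897 = (1*(1 + 16))*897 = (1*17)*897 = 17*897 = 15249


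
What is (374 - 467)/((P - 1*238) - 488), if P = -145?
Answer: 93/871 ≈ 0.10677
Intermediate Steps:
(374 - 467)/((P - 1*238) - 488) = (374 - 467)/((-145 - 1*238) - 488) = -93/((-145 - 238) - 488) = -93/(-383 - 488) = -93/(-871) = -93*(-1/871) = 93/871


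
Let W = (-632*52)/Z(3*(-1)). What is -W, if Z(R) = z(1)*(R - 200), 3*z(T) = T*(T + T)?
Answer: -49296/203 ≈ -242.84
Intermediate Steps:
z(T) = 2*T**2/3 (z(T) = (T*(T + T))/3 = (T*(2*T))/3 = (2*T**2)/3 = 2*T**2/3)
Z(R) = -400/3 + 2*R/3 (Z(R) = ((2/3)*1**2)*(R - 200) = ((2/3)*1)*(-200 + R) = 2*(-200 + R)/3 = -400/3 + 2*R/3)
W = 49296/203 (W = (-632*52)/(-400/3 + 2*(3*(-1))/3) = -32864/(-400/3 + (2/3)*(-3)) = -32864/(-400/3 - 2) = -32864/(-406/3) = -32864*(-3/406) = 49296/203 ≈ 242.84)
-W = -1*49296/203 = -49296/203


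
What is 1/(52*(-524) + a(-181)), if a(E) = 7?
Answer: -1/27241 ≈ -3.6709e-5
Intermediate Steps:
1/(52*(-524) + a(-181)) = 1/(52*(-524) + 7) = 1/(-27248 + 7) = 1/(-27241) = -1/27241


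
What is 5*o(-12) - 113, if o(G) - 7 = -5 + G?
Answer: -163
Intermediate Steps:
o(G) = 2 + G (o(G) = 7 + (-5 + G) = 2 + G)
5*o(-12) - 113 = 5*(2 - 12) - 113 = 5*(-10) - 113 = -50 - 113 = -163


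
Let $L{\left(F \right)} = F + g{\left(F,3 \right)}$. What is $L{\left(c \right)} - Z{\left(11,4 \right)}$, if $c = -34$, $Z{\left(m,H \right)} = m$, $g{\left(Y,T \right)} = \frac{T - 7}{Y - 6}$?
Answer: $- \frac{449}{10} \approx -44.9$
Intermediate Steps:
$g{\left(Y,T \right)} = \frac{-7 + T}{-6 + Y}$
$L{\left(F \right)} = F - \frac{4}{-6 + F}$ ($L{\left(F \right)} = F + \frac{-7 + 3}{-6 + F} = F + \frac{1}{-6 + F} \left(-4\right) = F - \frac{4}{-6 + F}$)
$L{\left(c \right)} - Z{\left(11,4 \right)} = \frac{-4 - 34 \left(-6 - 34\right)}{-6 - 34} - 11 = \frac{-4 - -1360}{-40} - 11 = - \frac{-4 + 1360}{40} - 11 = \left(- \frac{1}{40}\right) 1356 - 11 = - \frac{339}{10} - 11 = - \frac{449}{10}$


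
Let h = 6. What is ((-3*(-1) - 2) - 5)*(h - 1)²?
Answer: -100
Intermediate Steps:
((-3*(-1) - 2) - 5)*(h - 1)² = ((-3*(-1) - 2) - 5)*(6 - 1)² = ((3 - 2) - 5)*5² = (1 - 5)*25 = -4*25 = -100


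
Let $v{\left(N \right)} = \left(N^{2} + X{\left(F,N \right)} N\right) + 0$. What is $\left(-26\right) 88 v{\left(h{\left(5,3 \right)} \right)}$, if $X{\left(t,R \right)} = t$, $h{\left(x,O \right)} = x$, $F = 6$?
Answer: $-125840$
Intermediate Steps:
$v{\left(N \right)} = N^{2} + 6 N$ ($v{\left(N \right)} = \left(N^{2} + 6 N\right) + 0 = N^{2} + 6 N$)
$\left(-26\right) 88 v{\left(h{\left(5,3 \right)} \right)} = \left(-26\right) 88 \cdot 5 \left(6 + 5\right) = - 2288 \cdot 5 \cdot 11 = \left(-2288\right) 55 = -125840$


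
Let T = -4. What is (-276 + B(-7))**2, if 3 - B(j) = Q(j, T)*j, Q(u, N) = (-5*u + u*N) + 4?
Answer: 38416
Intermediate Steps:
Q(u, N) = 4 - 5*u + N*u (Q(u, N) = (-5*u + N*u) + 4 = 4 - 5*u + N*u)
B(j) = 3 - j*(4 - 9*j) (B(j) = 3 - (4 - 5*j - 4*j)*j = 3 - (4 - 9*j)*j = 3 - j*(4 - 9*j))
(-276 + B(-7))**2 = (-276 + (3 - 7*(-4 + 9*(-7))))**2 = (-276 + (3 - 7*(-4 - 63)))**2 = (-276 + (3 - 7*(-67)))**2 = (-276 + (3 + 469))**2 = (-276 + 472)**2 = 196**2 = 38416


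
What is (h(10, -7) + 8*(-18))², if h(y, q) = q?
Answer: 22801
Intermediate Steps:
(h(10, -7) + 8*(-18))² = (-7 + 8*(-18))² = (-7 - 144)² = (-151)² = 22801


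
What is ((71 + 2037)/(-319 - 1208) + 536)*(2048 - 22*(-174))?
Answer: 4796954864/1527 ≈ 3.1414e+6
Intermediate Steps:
((71 + 2037)/(-319 - 1208) + 536)*(2048 - 22*(-174)) = (2108/(-1527) + 536)*(2048 + 3828) = (2108*(-1/1527) + 536)*5876 = (-2108/1527 + 536)*5876 = (816364/1527)*5876 = 4796954864/1527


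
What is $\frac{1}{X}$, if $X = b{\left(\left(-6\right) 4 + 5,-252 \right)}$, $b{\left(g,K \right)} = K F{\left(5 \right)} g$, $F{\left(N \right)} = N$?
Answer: $\frac{1}{23940} \approx 4.1771 \cdot 10^{-5}$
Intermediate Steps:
$b{\left(g,K \right)} = 5 K g$ ($b{\left(g,K \right)} = K 5 g = 5 K g$)
$X = 23940$ ($X = 5 \left(-252\right) \left(\left(-6\right) 4 + 5\right) = 5 \left(-252\right) \left(-24 + 5\right) = 5 \left(-252\right) \left(-19\right) = 23940$)
$\frac{1}{X} = \frac{1}{23940}$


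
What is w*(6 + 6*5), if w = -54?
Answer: -1944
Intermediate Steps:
w*(6 + 6*5) = -54*(6 + 6*5) = -54*(6 + 30) = -54*36 = -1944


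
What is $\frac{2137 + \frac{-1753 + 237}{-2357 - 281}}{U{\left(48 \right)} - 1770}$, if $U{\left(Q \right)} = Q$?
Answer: $- \frac{2819461}{2271318} \approx -1.2413$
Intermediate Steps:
$\frac{2137 + \frac{-1753 + 237}{-2357 - 281}}{U{\left(48 \right)} - 1770} = \frac{2137 + \frac{-1753 + 237}{-2357 - 281}}{48 - 1770} = \frac{2137 - \frac{1516}{-2638}}{-1722} = \left(2137 - - \frac{758}{1319}\right) \left(- \frac{1}{1722}\right) = \left(2137 + \frac{758}{1319}\right) \left(- \frac{1}{1722}\right) = \frac{2819461}{1319} \left(- \frac{1}{1722}\right) = - \frac{2819461}{2271318}$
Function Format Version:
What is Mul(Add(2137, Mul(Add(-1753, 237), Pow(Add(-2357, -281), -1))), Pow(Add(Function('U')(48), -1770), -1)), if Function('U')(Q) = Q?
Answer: Rational(-2819461, 2271318) ≈ -1.2413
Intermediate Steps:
Mul(Add(2137, Mul(Add(-1753, 237), Pow(Add(-2357, -281), -1))), Pow(Add(Function('U')(48), -1770), -1)) = Mul(Add(2137, Mul(Add(-1753, 237), Pow(Add(-2357, -281), -1))), Pow(Add(48, -1770), -1)) = Mul(Add(2137, Mul(-1516, Pow(-2638, -1))), Pow(-1722, -1)) = Mul(Add(2137, Mul(-1516, Rational(-1, 2638))), Rational(-1, 1722)) = Mul(Add(2137, Rational(758, 1319)), Rational(-1, 1722)) = Mul(Rational(2819461, 1319), Rational(-1, 1722)) = Rational(-2819461, 2271318)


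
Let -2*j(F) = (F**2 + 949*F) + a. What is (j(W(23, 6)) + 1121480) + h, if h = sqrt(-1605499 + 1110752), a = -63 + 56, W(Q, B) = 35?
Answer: 2208527/2 + I*sqrt(494747) ≈ 1.1043e+6 + 703.38*I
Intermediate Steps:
a = -7
j(F) = 7/2 - 949*F/2 - F**2/2 (j(F) = -((F**2 + 949*F) - 7)/2 = -(-7 + F**2 + 949*F)/2 = 7/2 - 949*F/2 - F**2/2)
h = I*sqrt(494747) (h = sqrt(-494747) = I*sqrt(494747) ≈ 703.38*I)
(j(W(23, 6)) + 1121480) + h = ((7/2 - 949/2*35 - 1/2*35**2) + 1121480) + I*sqrt(494747) = ((7/2 - 33215/2 - 1/2*1225) + 1121480) + I*sqrt(494747) = ((7/2 - 33215/2 - 1225/2) + 1121480) + I*sqrt(494747) = (-34433/2 + 1121480) + I*sqrt(494747) = 2208527/2 + I*sqrt(494747)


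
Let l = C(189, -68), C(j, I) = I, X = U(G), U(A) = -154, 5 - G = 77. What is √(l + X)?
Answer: I*√222 ≈ 14.9*I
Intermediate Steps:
G = -72 (G = 5 - 1*77 = 5 - 77 = -72)
X = -154
l = -68
√(l + X) = √(-68 - 154) = √(-222) = I*√222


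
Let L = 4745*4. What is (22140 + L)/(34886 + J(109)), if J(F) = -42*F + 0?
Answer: 10280/7577 ≈ 1.3567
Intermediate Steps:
L = 18980
J(F) = -42*F
(22140 + L)/(34886 + J(109)) = (22140 + 18980)/(34886 - 42*109) = 41120/(34886 - 4578) = 41120/30308 = 41120*(1/30308) = 10280/7577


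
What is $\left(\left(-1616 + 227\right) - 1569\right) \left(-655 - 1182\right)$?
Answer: $5433846$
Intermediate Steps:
$\left(\left(-1616 + 227\right) - 1569\right) \left(-655 - 1182\right) = \left(-1389 - 1569\right) \left(-1837\right) = \left(-2958\right) \left(-1837\right) = 5433846$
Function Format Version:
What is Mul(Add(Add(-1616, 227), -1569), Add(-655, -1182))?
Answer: 5433846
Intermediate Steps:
Mul(Add(Add(-1616, 227), -1569), Add(-655, -1182)) = Mul(Add(-1389, -1569), -1837) = Mul(-2958, -1837) = 5433846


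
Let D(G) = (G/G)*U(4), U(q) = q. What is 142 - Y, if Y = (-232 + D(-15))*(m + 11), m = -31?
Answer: -4418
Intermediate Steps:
D(G) = 4 (D(G) = (G/G)*4 = 1*4 = 4)
Y = 4560 (Y = (-232 + 4)*(-31 + 11) = -228*(-20) = 4560)
142 - Y = 142 - 1*4560 = 142 - 4560 = -4418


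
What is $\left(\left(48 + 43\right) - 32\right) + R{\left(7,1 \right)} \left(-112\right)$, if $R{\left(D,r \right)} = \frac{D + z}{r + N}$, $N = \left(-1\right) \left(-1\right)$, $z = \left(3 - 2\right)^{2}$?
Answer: $-389$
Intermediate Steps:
$z = 1$ ($z = 1^{2} = 1$)
$N = 1$
$R{\left(D,r \right)} = \frac{1 + D}{1 + r}$ ($R{\left(D,r \right)} = \frac{D + 1}{r + 1} = \frac{1 + D}{1 + r}$)
$\left(\left(48 + 43\right) - 32\right) + R{\left(7,1 \right)} \left(-112\right) = \left(\left(48 + 43\right) - 32\right) + \frac{1 + 7}{1 + 1} \left(-112\right) = \left(91 - 32\right) + \frac{1}{2} \cdot 8 \left(-112\right) = 59 + \frac{1}{2} \cdot 8 \left(-112\right) = 59 + 4 \left(-112\right) = 59 - 448 = -389$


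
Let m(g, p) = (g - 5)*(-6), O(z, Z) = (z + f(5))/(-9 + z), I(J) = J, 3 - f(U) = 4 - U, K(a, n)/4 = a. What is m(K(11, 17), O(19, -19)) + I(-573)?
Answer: -807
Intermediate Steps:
K(a, n) = 4*a
f(U) = -1 + U (f(U) = 3 - (4 - U) = 3 + (-4 + U) = -1 + U)
O(z, Z) = (4 + z)/(-9 + z) (O(z, Z) = (z + (-1 + 5))/(-9 + z) = (z + 4)/(-9 + z) = (4 + z)/(-9 + z))
m(g, p) = 30 - 6*g (m(g, p) = (-5 + g)*(-6) = 30 - 6*g)
m(K(11, 17), O(19, -19)) + I(-573) = (30 - 24*11) - 573 = (30 - 6*44) - 573 = (30 - 264) - 573 = -234 - 573 = -807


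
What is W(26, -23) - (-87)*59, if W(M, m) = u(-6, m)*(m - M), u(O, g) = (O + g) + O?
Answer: 6848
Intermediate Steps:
u(O, g) = g + 2*O
W(M, m) = (-12 + m)*(m - M) (W(M, m) = (m + 2*(-6))*(m - M) = (m - 12)*(m - M) = (-12 + m)*(m - M))
W(26, -23) - (-87)*59 = -(-12 - 23)*(26 - 1*(-23)) - (-87)*59 = -1*(-35)*(26 + 23) - 1*(-5133) = -1*(-35)*49 + 5133 = 1715 + 5133 = 6848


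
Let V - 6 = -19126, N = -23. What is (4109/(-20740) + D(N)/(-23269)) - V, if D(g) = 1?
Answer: 9227198394139/482599060 ≈ 19120.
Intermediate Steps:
V = -19120 (V = 6 - 19126 = -19120)
(4109/(-20740) + D(N)/(-23269)) - V = (4109/(-20740) + 1/(-23269)) - 1*(-19120) = (4109*(-1/20740) + 1*(-1/23269)) + 19120 = (-4109/20740 - 1/23269) + 19120 = -95633061/482599060 + 19120 = 9227198394139/482599060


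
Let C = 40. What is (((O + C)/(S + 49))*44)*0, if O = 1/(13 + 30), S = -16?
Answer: 0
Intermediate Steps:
O = 1/43 ≈ 0.023256
(((O + C)/(S + 49))*44)*0 = (((1/43 + 40)/(-16 + 49))*44)*0 = (((1721/43)/33)*44)*0 = (((1721/43)*(1/33))*44)*0 = ((1721/1419)*44)*0 = (6884/129)*0 = 0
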